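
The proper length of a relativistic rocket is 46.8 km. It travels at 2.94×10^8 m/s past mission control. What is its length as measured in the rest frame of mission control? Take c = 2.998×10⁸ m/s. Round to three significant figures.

β = v/c = (2.94×10^8 m/s)/(2.998×10⁸ m/s) = 0.980654.
γ = 1/√(1 − β²) = 1/√(1 − 0.9616823) = 1/√0.03831773 = 1/0.195749 = 5.1086.
Along the direction of motion the measured length is L₀/γ = 46.8/5.1086 = 9.16 km.

9.16 km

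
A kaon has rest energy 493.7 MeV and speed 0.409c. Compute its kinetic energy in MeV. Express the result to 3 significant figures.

Lorentz factor: γ = (1 − 0.167281)^(−1/2) = 1.095849.
Kinetic energy: K = (γ − 1)mc² = (1.095849 − 1) × 493.7 MeV = 0.095849 × 493.7 = 47.3 MeV.

47.3 MeV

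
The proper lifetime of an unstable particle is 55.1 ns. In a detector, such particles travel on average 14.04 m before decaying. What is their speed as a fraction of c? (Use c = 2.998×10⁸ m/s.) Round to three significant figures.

0.648c

Lab distance = (lab lifetime)·v = γτ·βc, so βγ = d/(cτ) = 14.04/(2.998×10⁸ × 5.510×10^-8) = 0.84993.
With βγ = 0.84993: γ² = 1 + (βγ)² = 1.722381, and β = (βγ)/γ = 0.84993/1.3124 = 0.648.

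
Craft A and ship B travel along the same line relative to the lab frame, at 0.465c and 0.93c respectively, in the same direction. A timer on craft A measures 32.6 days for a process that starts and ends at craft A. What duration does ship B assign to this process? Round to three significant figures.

Speed of craft A in ship B's frame: u = (v_A − v_B)/(1 − v_A v_B/c²) = (0.465 − 0.93)/(1 − 0.465×0.93) = −0.465/0.56755 = −0.81931; |u| = 0.81931c.
At |u| = 0.81931c, γ = (1 − 0.671269)^(−1/2) = 1.7441.
Craft A's interval is proper; time dilation gives Δt_B = γΔτ = 1.7441 × 32.6 days = 56.9 days.

56.9 days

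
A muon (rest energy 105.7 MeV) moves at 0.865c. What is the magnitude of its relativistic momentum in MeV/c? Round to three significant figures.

182 MeV/c

β² = 0.748225, so γ = 1/√0.251775 = 1.9929.
Momentum: p = γβ·mc = 1.9929 × 0.865 × 105.7 MeV/c = 182 MeV/c.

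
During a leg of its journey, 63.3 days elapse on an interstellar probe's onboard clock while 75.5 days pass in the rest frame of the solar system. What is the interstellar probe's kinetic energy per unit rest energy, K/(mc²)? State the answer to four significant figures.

0.1927

The time-dilation ratio gives γ = 75.5/63.3 = 1.19273.
K/(mc²) = γ − 1 = 1.19273 − 1 = 0.1927.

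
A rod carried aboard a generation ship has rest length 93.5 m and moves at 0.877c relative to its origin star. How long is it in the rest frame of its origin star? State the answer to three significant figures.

Lorentz factor: γ = (1 − 0.769129)^(−1/2) = 2.0812.
Along the direction of motion the measured length is L₀/γ = 93.5/2.0812 = 44.9 m.

44.9 m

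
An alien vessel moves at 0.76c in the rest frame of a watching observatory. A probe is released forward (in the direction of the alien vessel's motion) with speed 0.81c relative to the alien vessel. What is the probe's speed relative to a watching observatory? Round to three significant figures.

In units of c, u = (u' + v)/(1 + u'v) with u' = 0.81 and v = 0.76.
Numerator: 0.81 + 0.76 = 1.57. Denominator: 1 + (0.81)(0.76) = 1.6156.
u = 1.57/1.6156 = 0.97178, so the speed is 0.972c.

0.972c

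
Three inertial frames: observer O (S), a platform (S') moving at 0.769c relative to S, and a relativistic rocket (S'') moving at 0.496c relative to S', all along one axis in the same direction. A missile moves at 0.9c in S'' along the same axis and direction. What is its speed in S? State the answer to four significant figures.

Apply u = (u'+v)/(1+u'v) twice. Missile in the platform frame: (0.9+0.496)/(1+0.9·0.496) = 1.396/1.4464 = 0.96515c.
That velocity, transformed to the rest frame of observer O: (0.96515+0.769)/(1+0.96515·0.769) = 1.73415/1.74220035 = 0.99538c.

0.9954c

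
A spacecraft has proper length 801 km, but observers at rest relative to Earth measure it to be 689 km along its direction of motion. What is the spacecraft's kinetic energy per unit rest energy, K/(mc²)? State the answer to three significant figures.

0.163

From L = L₀/γ: γ = 801/689 = 1.16255.
Since K = (γ−1)mc², K/(mc²) = 1.16255 − 1 = 0.163.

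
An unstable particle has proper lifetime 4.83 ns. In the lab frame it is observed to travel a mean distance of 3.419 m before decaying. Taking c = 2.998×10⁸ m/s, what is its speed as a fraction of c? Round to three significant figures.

0.921c

d = βγcτ ⇒ βγ = d/(cτ) = 3.419 m / (1.448034 m) = 2.3611.
β = (βγ)/√(1+(βγ)²) = 2.3611/√6.57479 = 0.921.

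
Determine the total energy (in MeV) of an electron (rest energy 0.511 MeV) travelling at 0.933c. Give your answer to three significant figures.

1.42 MeV

With β = 0.933, γ = 1/√(1 − 0.933²) = 1/√0.129511 = 2.7787.
Total energy: E = γmc² = 2.7787 × 0.511 MeV = 1.42 MeV.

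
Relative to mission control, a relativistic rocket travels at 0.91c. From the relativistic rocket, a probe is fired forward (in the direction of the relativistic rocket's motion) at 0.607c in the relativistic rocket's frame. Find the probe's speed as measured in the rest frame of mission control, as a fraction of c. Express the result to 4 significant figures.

0.9772c

Relativistic velocity addition: u = (u' + v)/(1 + u'v/c²), with u' = 0.607c and v = 0.91c.
Numerator: 0.607 + 0.91 = 1.517. Denominator: 1 + (0.607)(0.91) = 1.55237.
u = 1.517/1.55237 = 0.97722, so the speed is 0.9772c.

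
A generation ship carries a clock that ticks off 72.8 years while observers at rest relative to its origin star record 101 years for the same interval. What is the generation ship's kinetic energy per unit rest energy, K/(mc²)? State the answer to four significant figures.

0.3874

From Δt = γΔτ: γ = 101/72.8 = 1.38736.
K/(mc²) = γ − 1 = 1.38736 − 1 = 0.3874.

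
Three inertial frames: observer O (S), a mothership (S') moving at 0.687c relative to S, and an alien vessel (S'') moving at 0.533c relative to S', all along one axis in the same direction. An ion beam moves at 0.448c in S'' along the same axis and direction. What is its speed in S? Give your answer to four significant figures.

0.9578c

Compose velocities in two stages. Stage 1 (into S'): u₁ = (0.448+0.533)/(1+0.448×0.533) = 0.79191.
Stage 2 (into S): u = (0.79191+0.687)/(1+0.79191×0.687) = 0.95782, so the speed is 0.9578c.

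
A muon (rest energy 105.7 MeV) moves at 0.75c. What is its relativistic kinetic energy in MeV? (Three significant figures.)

54.1 MeV

With β = 0.75, γ = 1/√(1 − 0.75²) = 1/√0.4375 = 1.51186.
Kinetic energy: K = (γ − 1)mc² = (1.51186 − 1) × 105.7 MeV = 0.51186 × 105.7 = 54.1 MeV.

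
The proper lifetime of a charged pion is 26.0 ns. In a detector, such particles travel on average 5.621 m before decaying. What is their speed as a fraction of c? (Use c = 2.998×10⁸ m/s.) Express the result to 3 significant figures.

0.585c

Lab distance = (lab lifetime)·v = γτ·βc, so βγ = d/(cτ) = 5.621/(2.998×10⁸ × 2.600×10^-8) = 0.72112.
With βγ = 0.72112: γ² = 1 + (βγ)² = 1.520014, and β = (βγ)/γ = 0.72112/1.23289 = 0.585.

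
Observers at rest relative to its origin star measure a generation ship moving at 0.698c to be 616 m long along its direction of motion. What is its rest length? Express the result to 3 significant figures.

860 m

With β = 0.698, γ = 1/√(1 − 0.698²) = 1/√0.512796 = 1.3965.
Proper length: L₀ = γ·L = 1.3965 × 616 = 860 m.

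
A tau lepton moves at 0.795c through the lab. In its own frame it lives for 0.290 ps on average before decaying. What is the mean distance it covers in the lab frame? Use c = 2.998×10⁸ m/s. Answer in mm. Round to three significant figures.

γ = 1/√(1 − β²) = 1/√(1 − 0.632025) = 1/√0.367975 = 1/0.606609 = 1.6485.
Lab-frame lifetime: Δt = γτ = 1.6485 × 0.290 ps = 0.47806 ps.
Distance: d = vΔt = 0.795 × 2.998×10⁸ m/s × 4.7806×10^-13 s = 1.14×10^-4 m = 0.114 mm.

0.114 mm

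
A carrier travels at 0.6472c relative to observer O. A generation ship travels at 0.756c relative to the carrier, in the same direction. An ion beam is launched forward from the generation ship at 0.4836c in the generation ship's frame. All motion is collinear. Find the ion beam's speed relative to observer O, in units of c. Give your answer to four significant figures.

Compose velocities in two stages. Stage 1 (into S'): u₁ = (0.4836+0.756)/(1+0.4836×0.756) = 0.90773.
Stage 2 (into S): u = (0.90773+0.6472)/(1+0.90773×0.6472) = 0.97949, so the speed is 0.9795c.

0.9795c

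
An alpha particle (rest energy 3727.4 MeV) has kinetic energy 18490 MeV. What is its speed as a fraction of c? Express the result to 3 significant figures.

K = (γ−1)mc², so γ = 1 + 18490/3727.4 = 5.9606.
Then v/c = √(1 − γ⁻²) = √(1 − 0.0281462) = √0.9718538 = 0.986.

0.986c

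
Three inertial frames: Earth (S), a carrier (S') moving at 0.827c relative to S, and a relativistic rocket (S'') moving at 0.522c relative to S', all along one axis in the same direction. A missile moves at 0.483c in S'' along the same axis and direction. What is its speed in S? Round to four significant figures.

Compose velocities in two stages. Stage 1 (into S'): u₁ = (0.483+0.522)/(1+0.483×0.522) = 0.80263.
Stage 2 (into S): u = (0.80263+0.827)/(1+0.80263×0.827) = 0.97948, so the speed is 0.9795c.

0.9795c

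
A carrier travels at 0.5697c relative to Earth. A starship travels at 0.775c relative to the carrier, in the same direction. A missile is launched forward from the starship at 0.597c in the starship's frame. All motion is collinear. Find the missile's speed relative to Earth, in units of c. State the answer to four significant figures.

First combine the missile and starship (S''→S'): u₁ = (0.597 + 0.775)/(1 + 0.597×0.775) = 1.372/1.462675 = 0.93801.
Then combine with the carrier (S'→S): u = (0.93801 + 0.5697)/(1 + 0.93801×0.5697) = 1.50771/1.534384297 = 0.98262.

0.9826c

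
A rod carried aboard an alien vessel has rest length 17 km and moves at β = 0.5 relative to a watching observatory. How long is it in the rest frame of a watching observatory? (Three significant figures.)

14.7 km

With β = 0.5, γ = 1/√(1 − 0.5²) = 1/√0.75 = 1.1547.
Length contraction: L = L₀/γ = 17/1.1547 = 14.7 km.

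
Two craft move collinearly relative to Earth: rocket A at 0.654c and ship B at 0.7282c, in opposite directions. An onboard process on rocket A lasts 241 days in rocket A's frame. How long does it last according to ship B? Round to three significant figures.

686 days

Transform rocket A's velocity into ship B's frame: (0.654 + 0.7282)/(1 + 0.654·0.7282) = 1.3822/1.4762428, so the relative speed is 0.9363c.
At |u| = 0.9363c, γ = (1 − 0.876658)^(−1/2) = 2.8474.
The clock on rocket A records proper time, so ship B measures Δt = γΔτ = 2.8474 × 241 = 686 days.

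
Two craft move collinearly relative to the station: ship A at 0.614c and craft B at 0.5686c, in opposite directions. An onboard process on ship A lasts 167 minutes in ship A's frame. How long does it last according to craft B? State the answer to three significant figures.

347 minutes

Speed of ship A in craft B's frame: u = (v_A + v_B)/(1 + v_A v_B/c²) = (0.614 + 0.5686)/(1 + 0.614×0.5686) = 1.1826/1.3491204 = 0.87657; |u| = 0.87657c.
At |u| = 0.87657c, γ = (1 − 0.768375)^(−1/2) = 2.0778.
Ship A's interval is proper; time dilation gives Δt_B = γΔτ = 2.0778 × 167 minutes = 347 minutes.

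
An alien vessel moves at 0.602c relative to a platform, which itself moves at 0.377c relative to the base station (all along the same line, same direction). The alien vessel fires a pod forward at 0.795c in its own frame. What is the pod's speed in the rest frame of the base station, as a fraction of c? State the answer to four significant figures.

0.9747c

First combine the pod and alien vessel (S''→S'): u₁ = (0.795 + 0.602)/(1 + 0.795×0.602) = 1.397/1.47859 = 0.94482.
Then combine with the platform (S'→S): u = (0.94482 + 0.377)/(1 + 0.94482×0.377) = 1.32182/1.35619714 = 0.97465.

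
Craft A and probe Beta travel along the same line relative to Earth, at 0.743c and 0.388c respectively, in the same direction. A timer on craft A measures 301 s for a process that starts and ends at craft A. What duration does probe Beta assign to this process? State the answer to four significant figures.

347.3 s

Transform craft A's velocity into probe Beta's frame: (0.743 − 0.388)/(1 − 0.743·0.388) = 0.355/0.711716, so the relative speed is 0.49879c.
γ for this relative speed: γ = 1/√(1 − 0.248791) = 1.1538.
The clock on craft A records proper time, so probe Beta measures Δt = γΔτ = 1.1538 × 301 = 347.3 s.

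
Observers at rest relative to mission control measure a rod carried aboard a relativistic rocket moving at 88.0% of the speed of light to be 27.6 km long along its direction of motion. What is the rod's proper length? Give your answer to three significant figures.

Lorentz factor: γ = (1 − 0.7744)^(−1/2) = 2.1054.
Proper length: L₀ = γ·L = 2.1054 × 27.6 = 58.1 km.

58.1 km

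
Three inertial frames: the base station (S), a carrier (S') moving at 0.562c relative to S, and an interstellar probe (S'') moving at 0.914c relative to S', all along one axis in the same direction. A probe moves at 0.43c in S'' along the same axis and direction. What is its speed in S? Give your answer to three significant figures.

0.990c

Compose velocities in two stages. Stage 1 (into S'): u₁ = (0.43+0.914)/(1+0.43×0.914) = 0.96481.
Stage 2 (into S): u = (0.96481+0.562)/(1+0.96481×0.562) = 0.99001, so the speed is 0.990c.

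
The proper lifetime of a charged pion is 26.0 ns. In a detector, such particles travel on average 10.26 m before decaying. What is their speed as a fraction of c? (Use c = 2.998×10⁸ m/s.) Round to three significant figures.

0.796c

Lab distance = (lab lifetime)·v = γτ·βc, so βγ = d/(cτ) = 10.26/(2.998×10⁸ × 2.600×10^-8) = 1.3163.
With βγ = 1.3163: γ² = 1 + (βγ)² = 2.73265, and β = (βγ)/γ = 1.3163/1.65307 = 0.796.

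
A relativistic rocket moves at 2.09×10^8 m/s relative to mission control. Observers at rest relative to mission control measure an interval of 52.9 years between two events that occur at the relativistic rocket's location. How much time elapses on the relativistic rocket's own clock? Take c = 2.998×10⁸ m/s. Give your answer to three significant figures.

β = v/c = (2.09×10^8 m/s)/(2.998×10⁸ m/s) = 0.697131.
β² = 0.4859916, so γ = 1/√0.5140084 = 1.3948.
The relativistic rocket's clock runs slow as seen from mission control, so Δτ = Δt/γ = 52.9/1.3948 = 37.9 years.

37.9 years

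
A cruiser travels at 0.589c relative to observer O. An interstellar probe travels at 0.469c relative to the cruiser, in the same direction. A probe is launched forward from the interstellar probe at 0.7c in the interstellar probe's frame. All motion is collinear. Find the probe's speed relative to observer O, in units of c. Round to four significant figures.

First combine the probe and interstellar probe (S''→S'): u₁ = (0.7 + 0.469)/(1 + 0.7×0.469) = 1.169/1.3283 = 0.88007.
Then combine with the cruiser (S'→S): u = (0.88007 + 0.589)/(1 + 0.88007×0.589) = 1.46907/1.51836123 = 0.96754.

0.9675c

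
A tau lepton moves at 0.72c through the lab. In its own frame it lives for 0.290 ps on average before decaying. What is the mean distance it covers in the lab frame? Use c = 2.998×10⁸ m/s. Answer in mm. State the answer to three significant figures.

γ = 1/√(1 − β²) = 1/√(1 − 0.5184) = 1/√0.4816 = 1/0.693974 = 1.441.
Lab-frame lifetime: Δt = γτ = 1.441 × 0.290 ps = 0.41789 ps.
Distance: d = vΔt = 0.72 × 2.998×10⁸ m/s × 4.1789×10^-13 s = 9.02×10^-5 m = 0.0902 mm.

0.0902 mm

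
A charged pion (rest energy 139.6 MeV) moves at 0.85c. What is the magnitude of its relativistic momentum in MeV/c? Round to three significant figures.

225 MeV/c

γ = 1/√(1 − β²) = 1/√(1 − 0.7225) = 1/√0.2775 = 1/0.526783 = 1.8983.
Momentum: p = γβ·mc = 1.8983 × 0.85 × 139.6 MeV/c = 225 MeV/c.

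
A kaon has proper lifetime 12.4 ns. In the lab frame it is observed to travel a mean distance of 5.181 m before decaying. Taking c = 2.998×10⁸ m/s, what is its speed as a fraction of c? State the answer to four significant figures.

0.8125c

d = βγcτ ⇒ βγ = d/(cτ) = 5.181 m / (3.71752 m) = 1.3937.
β = (βγ)/√(1+(βγ)²) = 1.3937/√2.9424 = 0.8125.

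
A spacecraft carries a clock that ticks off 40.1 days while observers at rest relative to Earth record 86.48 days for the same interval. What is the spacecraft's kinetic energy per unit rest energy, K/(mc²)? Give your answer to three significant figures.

1.16

γ = Δt/Δτ = 86.48/40.1 = 2.15661.
Since K = (γ−1)mc², K/(mc²) = 2.15661 − 1 = 1.16.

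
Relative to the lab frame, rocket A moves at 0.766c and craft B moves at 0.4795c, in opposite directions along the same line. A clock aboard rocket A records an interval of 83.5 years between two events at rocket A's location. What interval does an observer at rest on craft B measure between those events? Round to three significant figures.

202 years

Speed of rocket A in craft B's frame: u = (v_A + v_B)/(1 + v_A v_B/c²) = (0.766 + 0.4795)/(1 + 0.766×0.4795) = 1.2455/1.367297 = 0.91092; |u| = 0.91092c.
γ for this relative speed: γ = 1/√(1 − 0.829775) = 2.4238.
The clock on rocket A records proper time, so craft B measures Δt = γΔτ = 2.4238 × 83.5 = 202 years.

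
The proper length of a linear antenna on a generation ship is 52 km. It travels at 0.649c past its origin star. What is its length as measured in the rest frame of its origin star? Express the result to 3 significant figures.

39.6 km

With β = 0.649, γ = 1/√(1 − 0.649²) = 1/√0.578799 = 1.3144.
Along the direction of motion the measured length is L₀/γ = 52/1.3144 = 39.6 km.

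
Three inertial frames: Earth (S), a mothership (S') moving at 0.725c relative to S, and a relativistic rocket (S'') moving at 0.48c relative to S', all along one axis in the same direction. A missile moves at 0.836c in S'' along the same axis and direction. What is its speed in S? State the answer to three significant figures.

0.990c

Compose velocities in two stages. Stage 1 (into S'): u₁ = (0.836+0.48)/(1+0.836×0.48) = 0.93914.
Stage 2 (into S): u = (0.93914+0.725)/(1+0.93914×0.725) = 0.99004, so the speed is 0.990c.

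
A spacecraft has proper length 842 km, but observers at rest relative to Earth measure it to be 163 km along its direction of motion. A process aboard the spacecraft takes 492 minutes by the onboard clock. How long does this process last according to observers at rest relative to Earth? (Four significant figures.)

Length contraction gives γ = L₀/L = 842/163 = 5.16564.
The same γ dilates the second interval: 5.16564 × 492 minutes = 2541 minutes.

2541 minutes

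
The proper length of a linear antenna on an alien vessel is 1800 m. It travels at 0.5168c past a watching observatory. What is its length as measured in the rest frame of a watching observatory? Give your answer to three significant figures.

With β = 0.5168, γ = 1/√(1 − 0.5168²) = 1/√0.73291776 = 1.1681.
Length contraction: L = L₀/γ = 1800/1.1681 = 1540 m.

1540 m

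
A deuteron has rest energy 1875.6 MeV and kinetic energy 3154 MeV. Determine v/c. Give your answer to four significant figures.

0.9279

K = (γ−1)mc², so γ = 1 + 3154/1875.6 = 2.6816.
Then v/c = √(1 − γ⁻²) = √(1 − 0.139063) = √0.860937 = 0.9279.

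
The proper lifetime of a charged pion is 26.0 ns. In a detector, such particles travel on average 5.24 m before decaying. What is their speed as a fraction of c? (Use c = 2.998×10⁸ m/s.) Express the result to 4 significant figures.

Let x = d/(cτ) = 5.240 m / (2.998×10⁸ m/s × 2.600×10^-8 s) = 0.67224. Since d = βγcτ, x = βγ = β/√(1−β²).
Solving: β² = x²/(1+x²) = 0.451907/1.451907 = 0.311251, so β = 0.5579.

0.5579c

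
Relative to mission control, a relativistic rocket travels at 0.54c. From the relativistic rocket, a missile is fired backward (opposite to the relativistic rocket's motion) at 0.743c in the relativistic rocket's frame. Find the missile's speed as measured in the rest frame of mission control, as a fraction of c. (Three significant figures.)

Relativistic velocity addition: u = (u' + v)/(1 + u'v/c²), with u' = −0.743c and v = 0.54c.
Numerator: −0.743 + 0.54 = −0.203. Denominator: 1 + (−0.743)(0.54) = 0.59878.
u = −0.203/0.59878 = −0.33902, so the speed is 0.339c.

0.339c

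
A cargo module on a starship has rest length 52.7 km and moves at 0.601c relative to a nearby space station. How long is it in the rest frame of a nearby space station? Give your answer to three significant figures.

γ = 1/√(1 − β²) = 1/√(1 − 0.361201) = 1/√0.638799 = 1/0.799249 = 1.2512.
Length contraction: L = L₀/γ = 52.7/1.2512 = 42.1 km.

42.1 km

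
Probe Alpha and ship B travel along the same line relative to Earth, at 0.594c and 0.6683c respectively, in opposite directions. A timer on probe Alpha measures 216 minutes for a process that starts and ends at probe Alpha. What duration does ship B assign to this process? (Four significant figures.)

504.2 minutes

Transform probe Alpha's velocity into ship B's frame: (0.594 + 0.6683)/(1 + 0.594·0.6683) = 1.2623/1.3969702, so the relative speed is 0.9036c.
γ for this relative speed: γ = 1/√(1 − 0.816493) = 2.3344.
Probe Alpha's interval is proper; time dilation gives Δt_B = γΔτ = 2.3344 × 216 minutes = 504.2 minutes.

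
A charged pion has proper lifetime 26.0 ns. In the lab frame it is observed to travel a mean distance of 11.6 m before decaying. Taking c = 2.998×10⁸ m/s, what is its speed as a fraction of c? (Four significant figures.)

d = βγcτ ⇒ βγ = d/(cτ) = 11.60 m / (7.7948 m) = 1.4882.
β = (βγ)/√(1+(βγ)²) = 1.4882/√3.21474 = 0.8300.

0.8300c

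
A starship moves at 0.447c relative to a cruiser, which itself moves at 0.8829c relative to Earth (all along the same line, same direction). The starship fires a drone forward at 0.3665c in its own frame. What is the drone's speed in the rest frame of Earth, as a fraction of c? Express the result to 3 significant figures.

0.978c

First combine the drone and starship (S''→S'): u₁ = (0.3665 + 0.447)/(1 + 0.3665×0.447) = 0.8135/1.1638255 = 0.69899.
Then combine with the cruiser (S'→S): u = (0.69899 + 0.8829)/(1 + 0.69899×0.8829) = 1.58189/1.617138271 = 0.9782.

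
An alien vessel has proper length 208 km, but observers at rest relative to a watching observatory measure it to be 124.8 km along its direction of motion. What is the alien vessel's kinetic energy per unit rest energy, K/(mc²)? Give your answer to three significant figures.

From L = L₀/γ: γ = 208/124.8 = 1.66667.
K/(mc²) = γ − 1 = 1.66667 − 1 = 0.667.

0.667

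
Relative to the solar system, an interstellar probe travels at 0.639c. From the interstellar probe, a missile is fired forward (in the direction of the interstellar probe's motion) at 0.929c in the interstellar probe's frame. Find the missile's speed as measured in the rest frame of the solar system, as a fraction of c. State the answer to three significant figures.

In units of c, u = (u' + v)/(1 + u'v) with u' = 0.929 and v = 0.639.
Numerator: 0.929 + 0.639 = 1.568. Denominator: 1 + (0.929)(0.639) = 1.593631.
u = 1.568/1.593631 = 0.98392, so the speed is 0.984c.

0.984c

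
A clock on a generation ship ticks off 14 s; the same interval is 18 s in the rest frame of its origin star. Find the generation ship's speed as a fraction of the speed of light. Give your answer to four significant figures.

γ = Δt/Δτ = 18/14 = 1.2857.
β = √(1 − 1/γ²) = √(1 − 0.604952) = √0.395048 = 0.6285.

0.6285c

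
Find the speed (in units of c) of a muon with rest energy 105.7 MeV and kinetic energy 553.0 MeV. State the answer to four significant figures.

0.9870c

γ = 1 + K/(mc²) = 1 + 553.0/105.7 = 6.2318.
β = √(1 − 1/γ²) = √(1 − 0.0257497) = √0.9742503 = 0.9870.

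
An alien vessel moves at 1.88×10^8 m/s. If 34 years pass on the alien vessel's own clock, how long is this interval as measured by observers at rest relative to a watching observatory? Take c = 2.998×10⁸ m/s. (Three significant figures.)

43.6 years

β = v/c = (1.88×10^8 m/s)/(2.998×10⁸ m/s) = 0.627085.
β² = 0.3932356, so γ = 1/√0.6067644 = 1.2838.
The onboard clock measures proper time, so the interval in the rest frame of a watching observatory is dilated: Δt = γ·Δτ = 1.2838 × 34 years = 43.6 years.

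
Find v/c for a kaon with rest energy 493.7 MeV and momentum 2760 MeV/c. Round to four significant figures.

0.9844

βγ = pc/(mc²) = 2760/493.7 = 5.5904.
Since γ² = 1 + (βγ)² = 32.2526, γ = √32.2526 = 5.67914, and β = (βγ)/γ = 5.5904/5.67914 = 0.9844.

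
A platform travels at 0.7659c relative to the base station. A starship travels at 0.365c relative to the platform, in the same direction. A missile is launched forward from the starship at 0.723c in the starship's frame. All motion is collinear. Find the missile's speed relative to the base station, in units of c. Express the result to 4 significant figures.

Apply u = (u'+v)/(1+u'v) twice. Missile in the platform frame: (0.723+0.365)/(1+0.723·0.365) = 1.088/1.263895 = 0.86083c.
That velocity, transformed to the rest frame of the base station: (0.86083+0.7659)/(1+0.86083·0.7659) = 1.62673/1.659309697 = 0.98037c.

0.9804c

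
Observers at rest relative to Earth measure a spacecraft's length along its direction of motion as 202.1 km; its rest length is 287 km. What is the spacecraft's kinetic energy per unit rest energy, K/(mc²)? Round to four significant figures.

From L = L₀/γ: γ = 287/202.1 = 1.42009.
Since K = (γ−1)mc², K/(mc²) = 1.42009 − 1 = 0.4201.

0.4201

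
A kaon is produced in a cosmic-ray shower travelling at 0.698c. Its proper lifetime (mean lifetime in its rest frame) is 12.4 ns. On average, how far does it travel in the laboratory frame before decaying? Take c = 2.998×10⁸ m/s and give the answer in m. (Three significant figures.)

3.62 m

γ = 1/√(1 − β²) = 1/√(1 − 0.487204) = 1/√0.512796 = 1/0.716098 = 1.3965.
Lab-frame lifetime: Δt = γτ = 1.3965 × 12.4 ns = 17.317 ns.
Distance: d = vΔt = 0.698 × 2.998×10⁸ m/s × 1.7317×10^-8 s = 3.62 m.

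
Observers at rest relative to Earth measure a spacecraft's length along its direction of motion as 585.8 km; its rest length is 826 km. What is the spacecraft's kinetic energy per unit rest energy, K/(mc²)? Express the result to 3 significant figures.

0.410

From L = L₀/γ: γ = 826/585.8 = 1.41004.
Since K = (γ−1)mc², K/(mc²) = 1.41004 − 1 = 0.410.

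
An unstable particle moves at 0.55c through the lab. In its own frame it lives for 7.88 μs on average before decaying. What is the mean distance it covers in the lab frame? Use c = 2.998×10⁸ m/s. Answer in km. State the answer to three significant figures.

γ = 1/√(1 − β²) = 1/√(1 − 0.3025) = 1/√0.6975 = 1/0.835165 = 1.1974.
Lab-frame lifetime: Δt = γτ = 1.1974 × 7.88 μs = 9.4355 μs.
Distance: d = vΔt = 0.55 × 2.998×10⁸ m/s × 9.4355×10^-6 s = 1560 m = 1.56 km.

1.56 km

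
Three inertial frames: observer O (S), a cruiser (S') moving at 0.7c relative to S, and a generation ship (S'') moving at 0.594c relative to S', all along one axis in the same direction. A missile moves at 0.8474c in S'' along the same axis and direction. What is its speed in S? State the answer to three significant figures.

Compose velocities in two stages. Stage 1 (into S'): u₁ = (0.8474+0.594)/(1+0.8474×0.594) = 0.95879.
Stage 2 (into S): u = (0.95879+0.7)/(1+0.95879×0.7) = 0.9926, so the speed is 0.993c.

0.993c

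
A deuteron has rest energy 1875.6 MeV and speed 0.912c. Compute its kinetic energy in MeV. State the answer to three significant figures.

With β = 0.912, γ = 1/√(1 − 0.912²) = 1/√0.168256 = 2.4379.
Kinetic energy: K = (γ − 1)mc² = (2.4379 − 1) × 1875.6 MeV = 1.4379 × 1875.6 = 2700 MeV.

2700 MeV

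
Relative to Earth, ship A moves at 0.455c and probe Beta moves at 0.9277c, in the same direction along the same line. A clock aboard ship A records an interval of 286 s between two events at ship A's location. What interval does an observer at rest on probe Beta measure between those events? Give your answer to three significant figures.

The velocity of ship A relative to probe Beta is (0.455 − 0.9277)c / (1 − 0.455×0.9277) = −0.81797c; relative speed 0.81797c.
γ for this relative speed: γ = 1/√(1 − 0.669075) = 1.7383.
Ship A's interval is proper; time dilation gives Δt_B = γΔτ = 1.7383 × 286 s = 497 s.

497 s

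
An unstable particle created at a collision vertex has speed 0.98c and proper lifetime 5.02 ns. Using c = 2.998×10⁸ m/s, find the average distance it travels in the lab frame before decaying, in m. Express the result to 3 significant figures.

γ = 1/√(1 − β²) = 1/√(1 − 0.9604) = 1/√0.0396 = 1/0.198997 = 5.0252.
Lab-frame lifetime: Δt = γτ = 5.0252 × 5.02 ns = 25.227 ns.
Distance: d = vΔt = 0.98 × 2.998×10⁸ m/s × 2.5227×10^-8 s = 7.41 m.

7.41 m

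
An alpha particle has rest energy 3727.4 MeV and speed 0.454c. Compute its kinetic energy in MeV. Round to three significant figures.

456 MeV

With β = 0.454, γ = 1/√(1 − 0.454²) = 1/√0.793884 = 1.12233.
Kinetic energy: K = (γ − 1)mc² = (1.12233 − 1) × 3727.4 MeV = 0.12233 × 3727.4 = 456 MeV.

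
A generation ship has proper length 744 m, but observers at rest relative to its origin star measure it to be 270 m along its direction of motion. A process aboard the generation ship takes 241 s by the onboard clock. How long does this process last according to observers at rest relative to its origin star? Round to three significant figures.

From L = L₀/γ: γ = 744/270 = 2.75556.
Δt = γΔτ = 2.75556 × 241 = 664 s.

664 s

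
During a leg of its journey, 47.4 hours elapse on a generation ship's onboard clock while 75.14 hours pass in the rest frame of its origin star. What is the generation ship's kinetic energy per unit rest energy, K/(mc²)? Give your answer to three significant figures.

0.585

The time-dilation ratio gives γ = 75.14/47.4 = 1.58523.
Since K = (γ−1)mc², K/(mc²) = 1.58523 − 1 = 0.585.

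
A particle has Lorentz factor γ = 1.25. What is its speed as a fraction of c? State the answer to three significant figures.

0.600c

β = √(1 − 1/γ²) = √(1 − 1/1.5625) = √0.36 = 0.600.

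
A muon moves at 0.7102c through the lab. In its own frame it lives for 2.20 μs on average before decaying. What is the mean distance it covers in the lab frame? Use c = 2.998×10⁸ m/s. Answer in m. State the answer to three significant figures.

With β = 0.7102, γ = 1/√(1 − 0.7102²) = 1/√0.49561596 = 1.4205.
Lab-frame lifetime: Δt = γτ = 1.4205 × 2.20 μs = 3.1251 μs.
Distance: d = vΔt = 0.7102 × 2.998×10⁸ m/s × 3.1251×10^-6 s = 665 m.

665 m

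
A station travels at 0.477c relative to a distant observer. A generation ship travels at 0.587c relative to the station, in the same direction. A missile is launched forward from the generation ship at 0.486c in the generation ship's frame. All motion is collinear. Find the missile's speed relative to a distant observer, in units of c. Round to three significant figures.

First combine the missile and generation ship (S''→S'): u₁ = (0.486 + 0.587)/(1 + 0.486×0.587) = 1.073/1.285282 = 0.83484.
Then combine with the station (S'→S): u = (0.83484 + 0.477)/(1 + 0.83484×0.477) = 1.31184/1.39821868 = 0.93822.

0.938c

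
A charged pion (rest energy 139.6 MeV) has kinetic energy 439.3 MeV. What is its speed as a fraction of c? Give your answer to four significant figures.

K = (γ−1)mc², so γ = 1 + 439.3/139.6 = 4.1468.
Then v/c = √(1 − γ⁻²) = √(1 − 0.0581532) = √0.9418468 = 0.9705.

0.9705c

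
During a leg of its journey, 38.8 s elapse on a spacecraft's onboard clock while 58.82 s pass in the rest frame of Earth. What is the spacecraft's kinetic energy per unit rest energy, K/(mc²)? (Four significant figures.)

0.5160

From Δt = γΔτ: γ = 58.82/38.8 = 1.51598.
K/(mc²) = γ − 1 = 1.51598 − 1 = 0.5160.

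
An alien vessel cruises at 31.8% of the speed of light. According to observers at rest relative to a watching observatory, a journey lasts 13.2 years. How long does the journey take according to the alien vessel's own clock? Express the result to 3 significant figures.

With β = 0.318, γ = 1/√(1 − 0.318²) = 1/√0.898876 = 1.0548.
The moving clock records proper time: Δτ = Δt/γ = 13.2/1.0548 = 12.5 years.

12.5 years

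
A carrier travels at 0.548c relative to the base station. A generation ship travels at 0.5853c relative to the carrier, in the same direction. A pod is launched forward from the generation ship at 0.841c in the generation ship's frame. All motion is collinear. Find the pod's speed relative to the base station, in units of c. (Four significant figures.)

0.9869c

Compose velocities in two stages. Stage 1 (into S'): u₁ = (0.841+0.5853)/(1+0.841×0.5853) = 0.95581.
Stage 2 (into S): u = (0.95581+0.548)/(1+0.95581×0.548) = 0.98689, so the speed is 0.9869c.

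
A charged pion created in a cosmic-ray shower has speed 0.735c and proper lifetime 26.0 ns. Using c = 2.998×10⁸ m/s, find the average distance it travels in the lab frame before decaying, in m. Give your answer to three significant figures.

8.45 m

γ = 1/√(1 − β²) = 1/√(1 − 0.540225) = 1/√0.459775 = 1/0.678067 = 1.4748.
Lab-frame lifetime: Δt = γτ = 1.4748 × 26.0 ns = 38.345 ns.
Distance: d = vΔt = 0.735 × 2.998×10⁸ m/s × 3.8345×10^-8 s = 8.45 m.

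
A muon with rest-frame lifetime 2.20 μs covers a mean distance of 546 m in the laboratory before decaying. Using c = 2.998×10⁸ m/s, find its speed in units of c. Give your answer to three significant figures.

Lab distance = (lab lifetime)·v = γτ·βc, so βγ = d/(cτ) = 546.0/(2.998×10⁸ × 2.200×10^-6) = 0.82782.
With βγ = 0.82782: γ² = 1 + (βγ)² = 1.685286, and β = (βγ)/γ = 0.82782/1.29819 = 0.638.

0.638c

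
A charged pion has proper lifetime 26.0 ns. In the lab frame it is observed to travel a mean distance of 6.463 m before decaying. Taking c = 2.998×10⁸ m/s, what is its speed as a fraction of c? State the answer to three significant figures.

d = βγcτ ⇒ βγ = d/(cτ) = 6.463 m / (7.7948 m) = 0.82914.
β = (βγ)/√(1+(βγ)²) = 0.82914/√1.687473 = 0.638.

0.638c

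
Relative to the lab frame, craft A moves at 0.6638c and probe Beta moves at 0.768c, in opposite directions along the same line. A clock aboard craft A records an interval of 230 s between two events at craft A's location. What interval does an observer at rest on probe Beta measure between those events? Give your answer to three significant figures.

725 s

Speed of craft A in probe Beta's frame: u = (v_A + v_B)/(1 + v_A v_B/c²) = (0.6638 + 0.768)/(1 + 0.6638×0.768) = 1.4318/1.5097984 = 0.94834; |u| = 0.94834c.
γ for this relative speed: γ = 1/√(1 − 0.899349) = 3.152.
The clock on craft A records proper time, so probe Beta measures Δt = γΔτ = 3.152 × 230 = 725 s.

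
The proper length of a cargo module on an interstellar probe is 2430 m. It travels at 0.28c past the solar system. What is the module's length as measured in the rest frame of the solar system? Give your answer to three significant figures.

2330 m

β² = 0.0784, so γ = 1/√0.9216 = 1.0417.
Length contraction: L = L₀/γ = 2430/1.0417 = 2330 m.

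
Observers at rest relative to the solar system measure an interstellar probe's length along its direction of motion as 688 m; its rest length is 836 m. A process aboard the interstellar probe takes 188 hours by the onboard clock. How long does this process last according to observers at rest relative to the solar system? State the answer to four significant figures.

Length contraction gives γ = L₀/L = 836/688 = 1.21512.
The same γ dilates the second interval: 1.21512 × 188 hours = 228.4 hours.

228.4 hours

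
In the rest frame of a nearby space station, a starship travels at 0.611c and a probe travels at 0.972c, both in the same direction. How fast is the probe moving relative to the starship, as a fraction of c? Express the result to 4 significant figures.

Transform to the starship's frame: u' = (u − v)/(1 − uv/c²).
u' = (0.972 − 0.611)/(1 − 0.972×0.611) = 0.361/0.406108 = 0.88893.
Speed in the starship's frame: 0.8889c (in the same direction).

0.8889c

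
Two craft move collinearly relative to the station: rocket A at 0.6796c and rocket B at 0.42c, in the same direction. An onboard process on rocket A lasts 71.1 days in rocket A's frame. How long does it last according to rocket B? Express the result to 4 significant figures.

76.31 days

The velocity of rocket A relative to rocket B is (0.6796 − 0.42)c / (1 − 0.6796×0.42) = 0.3633c; relative speed 0.3633c.
γ for this relative speed: γ = 1/√(1 − 0.131987) = 1.0733.
The clock on rocket A records proper time, so rocket B measures Δt = γΔτ = 1.0733 × 71.1 = 76.31 days.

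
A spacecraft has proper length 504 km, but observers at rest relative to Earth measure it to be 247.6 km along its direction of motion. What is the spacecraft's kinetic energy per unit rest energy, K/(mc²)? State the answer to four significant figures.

1.036

γ = L₀/L = 504/247.6 = 2.03554.
K/(mc²) = γ − 1 = 2.03554 − 1 = 1.036.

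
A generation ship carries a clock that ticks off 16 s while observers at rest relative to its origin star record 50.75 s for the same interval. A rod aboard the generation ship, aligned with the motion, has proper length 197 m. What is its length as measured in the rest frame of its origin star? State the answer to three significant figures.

The time-dilation ratio gives γ = 50.75/16 = 3.17188.
L = L₀/γ = 197/3.17188 = 62.1 m.

62.1 m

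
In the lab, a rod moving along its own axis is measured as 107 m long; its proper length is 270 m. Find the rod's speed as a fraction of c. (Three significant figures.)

Length contraction gives γ = L₀/L = 270/107 = 2.5234.
β = √(1 − 1/γ²) = √0.842954 = 0.918.

0.918c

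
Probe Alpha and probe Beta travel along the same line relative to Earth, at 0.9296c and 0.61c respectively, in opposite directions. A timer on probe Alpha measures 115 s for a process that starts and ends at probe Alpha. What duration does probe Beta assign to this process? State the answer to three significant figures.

617 s

Transform probe Alpha's velocity into probe Beta's frame: (0.9296 + 0.61)/(1 + 0.9296·0.61) = 1.5396/1.567056, so the relative speed is 0.98248c.
γ for this relative speed: γ = 1/√(1 − 0.965267) = 5.3657.
The clock on probe Alpha records proper time, so probe Beta measures Δt = γΔτ = 5.3657 × 115 = 617 s.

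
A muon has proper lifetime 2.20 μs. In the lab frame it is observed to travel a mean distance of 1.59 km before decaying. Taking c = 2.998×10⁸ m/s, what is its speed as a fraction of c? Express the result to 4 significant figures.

Lab distance = (lab lifetime)·v = γτ·βc, so βγ = d/(cτ) = 1590/(2.998×10⁸ × 2.200×10^-6) = 2.4107.
With βγ = 2.4107: γ² = 1 + (βγ)² = 6.81147, and β = (βγ)/γ = 2.4107/2.60988 = 0.9237.

0.9237c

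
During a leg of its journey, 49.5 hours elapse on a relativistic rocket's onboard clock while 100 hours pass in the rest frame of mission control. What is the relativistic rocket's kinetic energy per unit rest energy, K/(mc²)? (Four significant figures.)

The time-dilation ratio gives γ = 100/49.5 = 2.0202.
Since K = (γ−1)mc², K/(mc²) = 2.0202 − 1 = 1.020.

1.020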